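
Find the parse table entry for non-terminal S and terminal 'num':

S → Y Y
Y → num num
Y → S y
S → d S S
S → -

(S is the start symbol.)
S → Y Y

To find M[S, 'num'], we find productions for S where 'num' is in the predict set (PREDICT(N → α) = (FIRST(α) \ {ε}) ∪ (FOLLOW(N) if α ⇒* ε)).

Relevant sets:
  FIRST(Y) = { '-', 'd', 'num' }

S → Y Y: PREDICT = { '-', 'd', 'num' }
  'num' is in predict set, so this production goes in M[S, 'num']
S → d S S: PREDICT = { 'd' }
S → -: PREDICT = { '-' }

M[S, 'num'] = S → Y Y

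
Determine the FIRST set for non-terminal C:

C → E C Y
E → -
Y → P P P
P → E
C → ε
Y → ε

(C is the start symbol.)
To compute FIRST(C), examine every production with C on the left-hand side, reading each right-hand side left to right until a non-nullable symbol is reached.

FIRST sets of the other non-terminals involved (by the same procedure, iterated to a fixed point):
  FIRST(E) = { '-' }

From C → E C Y:
  - E is a non-terminal: add FIRST(E) \ {ε} = { '-' }
    E is not nullable, so stop
From C → ε:
  - ε-production, so ε ∈ FIRST(C)

Collecting: FIRST(C) = { '-', ε }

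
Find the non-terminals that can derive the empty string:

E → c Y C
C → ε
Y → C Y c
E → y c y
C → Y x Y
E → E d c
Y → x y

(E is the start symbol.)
{ 'C' }

A non-terminal is nullable if it can derive ε (the empty string): either it has an ε-production, or it has a production whose right-hand side consists entirely of nullable non-terminals.

ε-productions: C → ε
So C is immediately nullable.
No further non-terminal can be added: every production for the remaining non-terminals contains a terminal or a non-nullable non-terminal.
Nullable = { 'C' }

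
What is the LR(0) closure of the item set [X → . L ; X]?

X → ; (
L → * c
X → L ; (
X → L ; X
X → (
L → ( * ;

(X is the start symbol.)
Start with: [X → . L ; X]
  [X → . L ; X] has the dot before L: add [L → . * c], [L → . ( * ;]
No further items can be added.

CLOSURE = { [L → . ( * ;], [L → . * c], [X → . L ; X] }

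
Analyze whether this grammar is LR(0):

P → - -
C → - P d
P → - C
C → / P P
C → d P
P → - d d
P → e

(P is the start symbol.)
No. Shift-reduce conflict between [P → - - .] and [P → . - -]

A grammar is LR(0) if no state in the canonical LR(0) collection has:
  - both a shift item (dot before a terminal) and a complete item (shift-reduce conflict), or
  - two or more complete items (reduce-reduce conflict; the accept item [P' → P .] counts as a complete item here).

Augment with P' → P and build the canonical LR(0) collection (I0 = CLOSURE({[P' → . P]}), then GOTO on every symbol after a dot until no new states appear). It has 14 states:
  I0: { [P → . - -], [P → . - C], [P → . - d d], [P → . e], [P' → . P] }  — shift
  I1: { [C → . - P d], [C → . / P P], [C → . d P], [P → - . -], [P → - . C], [P → - . d d] }  — shift
  I2: { [P' → P .] }  — accept
  I3: { [P → e .] }  — reduce
  I4: { [C → - . P d], [P → - - .], [P → . - -], [P → . - C], [P → . - d d], [P → . e] }  — shift, reduce
  I5: { [C → / . P P], [P → . - -], [P → . - C], [P → . - d d], [P → . e] }  — shift
  I6: { [P → - C .] }  — reduce
  I7: { [C → d . P], [P → - d . d], [P → . - -], [P → . - C], [P → . - d d], [P → . e] }  — shift
  I8: { [C → d P .] }  — reduce
  I9: { [P → - d d .] }  — reduce
  I10: { [C → / P . P], [P → . - -], [P → . - C], [P → . - d d], [P → . e] }  — shift
  I11: { [C → / P P .] }  — reduce
  I12: { [C → - P . d] }  — shift
  I13: { [C → - P d .] }  — reduce

Conflict in state I4:
  Shift-reduce conflict between [P → - - .] and [P → . - -]
So the grammar is NOT LR(0).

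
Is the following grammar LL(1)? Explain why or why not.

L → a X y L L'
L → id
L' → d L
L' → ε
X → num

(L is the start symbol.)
No. Predict set conflict for L': { 'd' }

Relevant sets:
  FOLLOW(L') = { $, 'd' }

For L:
  PREDICT(L → a X y L L') = { 'a' }
  PREDICT(L → id) = { 'id' }
For L':
  PREDICT(L' → d L) = { 'd' }
  PREDICT(L' → ε) = { $, 'd' }
X has a single production, so nothing to check there.

Conflict found: Predict set conflict for L': { 'd' }
The grammar is NOT LL(1).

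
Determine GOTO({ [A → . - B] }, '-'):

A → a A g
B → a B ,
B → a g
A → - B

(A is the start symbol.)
{ [A → - . B], [B → . a B ,], [B → . a g] }

GOTO(I, '-') = CLOSURE({ [A → αX.β] : [A → α.Xβ] ∈ I, X = '-' })

Items with dot before '-', with the dot advanced:
  [A → . - B] → [A → - . B]
Closure of the advanced items:
  [A → - . B] has the dot before B: add [B → . a B ,], [B → . a g]

GOTO = { [A → - . B], [B → . a B ,], [B → . a g] }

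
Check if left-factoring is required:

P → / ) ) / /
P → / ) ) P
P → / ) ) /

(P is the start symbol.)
Yes, P has productions with common prefix '/ ) )'

Left-factoring is needed when two productions for the same non-terminal
share a common prefix on the right-hand side.

Productions for P:
  P → / ) ) / /
  P → / ) ) P
  P → / ) ) /

Found common prefix '/ ) )' in productions for P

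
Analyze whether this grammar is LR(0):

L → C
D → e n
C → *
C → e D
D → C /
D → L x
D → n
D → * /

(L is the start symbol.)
No. Shift-reduce conflict between [C → * .] and [D → * . /]

A grammar is LR(0) if no state in the canonical LR(0) collection has:
  - both a shift item (dot before a terminal) and a complete item (shift-reduce conflict), or
  - two or more complete items (reduce-reduce conflict; the accept item [L' → L .] counts as a complete item here).

Augment with L' → L and build the canonical LR(0) collection (I0 = CLOSURE({[L' → . L]}), then GOTO on every symbol after a dot until no new states appear). It has 15 states:
  I0: { [C → . *], [C → . e D], [L → . C], [L' → . L] }  — shift
  I1: { [C → * .] }  — reduce
  I2: { [L → C .] }  — reduce
  I3: { [L' → L .] }  — accept
  I4: { [C → . *], [C → . e D], [C → e . D], [D → . * /], [D → . C /], [D → . L x], [D → . e n], [D → . n], [L → . C] }  — shift
  I5: { [C → * .], [D → * . /] }  — shift, reduce
  I6: { [D → C . /], [L → C .] }  — shift, reduce
  I7: { [C → e D .] }  — reduce
  I8: { [D → L . x] }  — shift
  I9: { [C → . *], [C → . e D], [C → e . D], [D → . * /], [D → . C /], [D → . L x], [D → . e n], [D → . n], [D → e . n], [L → . C] }  — shift
  I10: { [D → n .] }  — reduce
  I11: { [D → e n .], [D → n .] }  — 2 reduces
  I12: { [D → L x .] }  — reduce
  I13: { [D → C / .] }  — reduce
  I14: { [D → * / .] }  — reduce

Conflict in state I5:
  Shift-reduce conflict between [C → * .] and [D → * . /]
So the grammar is NOT LR(0).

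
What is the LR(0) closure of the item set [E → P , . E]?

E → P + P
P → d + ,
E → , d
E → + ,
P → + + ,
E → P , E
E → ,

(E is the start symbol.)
To compute CLOSURE, for each item [A → α.Bβ] where B is a non-terminal, add [B → .γ] for all productions B → γ; repeat for the newly added items until nothing changes.

Start with: [E → P , . E]
  [E → P , . E] has the dot before E: add [E → . P + P], [E → . , d], [E → . + ,], [E → . P , E], [E → . ,]
  [E → . P + P] has the dot before P: add [P → . d + ,], [P → . + + ,]
No further items can be added.

CLOSURE = { [E → . + ,], [E → . , d], [E → . ,], [E → . P + P], [E → . P , E], [E → P , . E], [P → . + + ,], [P → . d + ,] }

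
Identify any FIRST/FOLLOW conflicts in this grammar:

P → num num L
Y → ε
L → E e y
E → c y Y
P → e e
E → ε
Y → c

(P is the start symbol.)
No FIRST/FOLLOW conflicts.

A FIRST/FOLLOW conflict occurs when a non-terminal N has a nullable alternative N → β (β ⇒* ε) and another alternative N → α with FIRST(α) ∩ FOLLOW(N) ≠ ∅: on such a lookahead the parser cannot decide between expanding α and letting N vanish via β.

Nullable non-terminals: E, Y.

E: nullable alternative(s) E → ε; FOLLOW(E) = { 'e' }
  E → c y Y: FIRST \ {ε} = { 'c' } — disjoint from FOLLOW(E)
  E → ε: FIRST \ {ε} = { } — this is the only nullable alternative, skip

Y: nullable alternative(s) Y → ε; FOLLOW(Y) = { 'e' }
  Y → ε: FIRST \ {ε} = { } — this is the only nullable alternative, skip
  Y → c: FIRST \ {ε} = { 'c' } — disjoint from FOLLOW(Y)

L, P have no nullable alternative, so no FIRST/FOLLOW check is needed there.

No FIRST/FOLLOW conflicts found.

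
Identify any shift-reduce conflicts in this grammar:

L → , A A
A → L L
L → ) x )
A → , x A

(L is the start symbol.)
No shift-reduce conflicts

A shift-reduce conflict occurs when an LR(0) state has both:
  - a complete (reduce) item [A → α .] (dot at the end), and
  - a shift item [B → β . c γ] (dot before a terminal).

Augment with L' → L and build the canonical LR(0) collection (I0 = CLOSURE({[L' → . L]}), then GOTO on every symbol after a dot until no new states appear). It has 13 states:
  I0: { [L → . ) x )], [L → . , A A], [L' → . L] }  — shift
  I1: { [L → ) . x )] }  — shift
  I2: { [A → . , x A], [A → . L L], [L → , . A A], [L → . ) x )], [L → . , A A] }  — shift
  I3: { [L' → L .] }  — accept
  I4: { [A → , . x A], [A → . , x A], [A → . L L], [L → , . A A], [L → . ) x )], [L → . , A A] }  — shift
  I5: { [A → . , x A], [A → . L L], [L → , A . A], [L → . ) x )], [L → . , A A] }  — shift
  I6: { [A → L . L], [L → . ) x )], [L → . , A A] }  — shift
  I7: { [A → L L .] }  — reduce
  I8: { [L → , A A .] }  — reduce
  I9: { [A → , x . A], [A → . , x A], [A → . L L], [L → . ) x )], [L → . , A A] }  — shift
  I10: { [A → , x A .] }  — reduce
  I11: { [L → ) x . )] }  — shift
  I12: { [L → ) x ) .] }  — reduce

No state contains both a complete item and a shift item.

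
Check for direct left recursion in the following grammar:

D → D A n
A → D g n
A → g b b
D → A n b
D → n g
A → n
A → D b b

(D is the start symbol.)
Direct left recursion occurs when N → N α for some non-terminal N (the right-hand side begins with the left-hand side itself).

D → D A n: LEFT RECURSIVE (starts with D)
A → D g n: starts with D
A → g b b: starts with g
D → A n b: starts with A
D → n g: starts with n
A → n: starts with n
A → D b b: starts with D

The grammar has direct left recursion on: D.

Answer: Yes, D is left-recursive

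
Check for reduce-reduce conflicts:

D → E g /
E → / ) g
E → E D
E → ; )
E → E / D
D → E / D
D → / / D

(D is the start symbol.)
Yes — I11: [D → E / D .] vs [E → E / D .]

Augment with D' → D and build the canonical LR(0) collection (I0 = CLOSURE({[D' → . D]}), then GOTO on every symbol after a dot until no new states appear). It has 16 states:
  I0: { [D → . / / D], [D → . E / D], [D → . E g /], [D' → . D], [E → . / ) g], [E → . ; )], [E → . E / D], [E → . E D] }  — shift
  I1: { [D → / . / D], [E → / . ) g] }  — shift
  I2: { [E → ; . )] }  — shift
  I3: { [D' → D .] }  — accept
  I4: { [D → . / / D], [D → . E / D], [D → . E g /], [D → E . / D], [D → E . g /], [E → . / ) g], [E → . ; )], [E → . E / D], [E → . E D], [E → E . / D], [E → E . D] }  — shift
  I5: { [D → . / / D], [D → . E / D], [D → . E g /], [D → / . / D], [D → E / . D], [E → . / ) g], [E → . ; )], [E → . E / D], [E → . E D], [E → / . ) g], [E → E / . D] }  — shift
  I6: { [E → E D .] }  — reduce
  I7: { [D → E g . /] }  — shift
  I8: { [D → E g / .] }  — reduce
  I9: { [E → / ) . g] }  — shift
  I10: { [D → . / / D], [D → . E / D], [D → . E g /], [D → / . / D], [D → / / . D], [E → . / ) g], [E → . ; )], [E → . E / D], [E → . E D], [E → / . ) g] }  — shift
  I11: { [D → E / D .], [E → E / D .] }  — 2 reduces
  I12: { [D → / / D .] }  — reduce
  I13: { [E → / ) g .] }  — reduce
  I14: { [E → ; ) .] }  — reduce
  I15: { [D → . / / D], [D → . E / D], [D → . E g /], [D → / / . D], [E → . / ) g], [E → . ; )], [E → . E / D], [E → . E D] }  — shift

I11 contains complete items [D → E / D .], [E → E / D .] — reduce-reduce conflict.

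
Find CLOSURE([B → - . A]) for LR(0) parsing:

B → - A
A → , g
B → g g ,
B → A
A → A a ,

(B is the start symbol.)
Start with: [B → - . A]
  [B → - . A] has the dot before A: add [A → . , g], [A → . A a ,]
No further items can be added.

CLOSURE = { [A → . , g], [A → . A a ,], [B → - . A] }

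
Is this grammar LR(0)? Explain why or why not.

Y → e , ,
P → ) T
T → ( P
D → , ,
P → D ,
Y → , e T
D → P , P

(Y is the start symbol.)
No. Shift-reduce conflict between [T → ( P .] and [D → P . , P]

A grammar is LR(0) if no state in the canonical LR(0) collection has:
  - both a shift item (dot before a terminal) and a complete item (shift-reduce conflict), or
  - two or more complete items (reduce-reduce conflict; the accept item [Y' → Y .] counts as a complete item here).

Augment with Y' → Y and build the canonical LR(0) collection (I0 = CLOSURE({[Y' → . Y]}), then GOTO on every symbol after a dot until no new states appear). It has 18 states:
  I0: { [Y → . , e T], [Y → . e , ,], [Y' → . Y] }  — shift
  I1: { [Y → , . e T] }  — shift
  I2: { [Y' → Y .] }  — accept
  I3: { [Y → e . , ,] }  — shift
  I4: { [Y → e , . ,] }  — shift
  I5: { [Y → e , , .] }  — reduce
  I6: { [T → . ( P], [Y → , e . T] }  — shift
  I7: { [D → . , ,], [D → . P , P], [P → . ) T], [P → . D ,], [T → ( . P] }  — shift
  I8: { [Y → , e T .] }  — reduce
  I9: { [P → ) . T], [T → . ( P] }  — shift
  I10: { [D → , . ,] }  — shift
  I11: { [P → D . ,] }  — shift
  I12: { [D → P . , P], [T → ( P .] }  — shift, reduce
  I13: { [D → . , ,], [D → . P , P], [D → P , . P], [P → . ) T], [P → . D ,] }  — shift
  I14: { [D → P , P .], [D → P . , P] }  — shift, reduce
  I15: { [P → D , .] }  — reduce
  I16: { [D → , , .] }  — reduce
  I17: { [P → ) T .] }  — reduce

Conflict in state I12:
  Shift-reduce conflict between [T → ( P .] and [D → P . , P]
So the grammar is NOT LR(0).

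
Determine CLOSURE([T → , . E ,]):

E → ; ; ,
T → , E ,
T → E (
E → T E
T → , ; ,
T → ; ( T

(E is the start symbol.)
{ [E → . ; ; ,], [E → . T E], [T → , . E ,], [T → . , ; ,], [T → . , E ,], [T → . ; ( T], [T → . E (] }

Start with: [T → , . E ,]
  [T → , . E ,] has the dot before E: add [E → . ; ; ,], [E → . T E]
  [E → . T E] has the dot before T: add [T → . , E ,], [T → . E (], [T → . , ; ,], [T → . ; ( T]
No further items can be added.

CLOSURE = { [E → . ; ; ,], [E → . T E], [T → , . E ,], [T → . , ; ,], [T → . , E ,], [T → . ; ( T], [T → . E (] }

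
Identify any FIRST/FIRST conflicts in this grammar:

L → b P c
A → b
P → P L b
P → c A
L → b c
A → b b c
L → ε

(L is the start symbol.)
Yes. L → b P c / L → b c on { 'b' }; A → b / A → b b c on { 'b' }; P → P L b / P → c A on { 'c' }

FIRST sets of the non-terminals at (or reachable through a nullable prefix from) the front of some alternative:
  FIRST(P) = { 'c' }

Productions for L:
  L → b P c: FIRST = { 'b' }
  L → b c: FIRST = { 'b' }
  L → ε: FIRST = { ε }
Productions for A:
  A → b: FIRST = { 'b' }
  A → b b c: FIRST = { 'b' }
Productions for P:
  P → P L b: FIRST = { 'c' }
  P → c A: FIRST = { 'c' }

Conflict for L: L → b P c and L → b c
  Overlap: { 'b' }
Conflict for A: A → b and A → b b c
  Overlap: { 'b' }
Conflict for P: P → P L b and P → c A
  Overlap: { 'c' }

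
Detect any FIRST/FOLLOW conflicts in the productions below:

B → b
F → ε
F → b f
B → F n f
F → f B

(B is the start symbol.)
A FIRST/FOLLOW conflict occurs when a non-terminal N has a nullable alternative N → β (β ⇒* ε) and another alternative N → α with FIRST(α) ∩ FOLLOW(N) ≠ ∅: on such a lookahead the parser cannot decide between expanding α and letting N vanish via β.

Nullable non-terminals: F.

F: nullable alternative(s) F → ε; FOLLOW(F) = { 'n' }
  F → ε: FIRST \ {ε} = { } — this is the only nullable alternative, skip
  F → b f: FIRST \ {ε} = { 'b' } — disjoint from FOLLOW(F)
  F → f B: FIRST \ {ε} = { 'f' } — disjoint from FOLLOW(F)

B has no nullable alternative, so no FIRST/FOLLOW check is needed there.

No FIRST/FOLLOW conflicts found.

Answer: No FIRST/FOLLOW conflicts.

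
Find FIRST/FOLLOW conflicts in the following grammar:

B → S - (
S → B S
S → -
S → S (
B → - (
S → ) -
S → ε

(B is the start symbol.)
A FIRST/FOLLOW conflict occurs when a non-terminal N has a nullable alternative N → β (β ⇒* ε) and another alternative N → α with FIRST(α) ∩ FOLLOW(N) ≠ ∅: on such a lookahead the parser cannot decide between expanding α and letting N vanish via β.

Nullable non-terminals: S.
FIRST sets used below: FIRST(B) = { '(', ')', '-' }, FIRST(S) = { '(', ')', '-', ε }

S: nullable alternative(s) S → ε; FOLLOW(S) = { '(', '-' }
  S → B S: FIRST \ {ε} = { '(', ')', '-' } — overlaps FOLLOW(S) on { '(', '-' }: CONFLICT
  S → -: FIRST \ {ε} = { '-' } — overlaps FOLLOW(S) on { '-' }: CONFLICT
  S → S (: FIRST \ {ε} = { '(', ')', '-' } — overlaps FOLLOW(S) on { '(', '-' }: CONFLICT
  S → ) -: FIRST \ {ε} = { ')' } — disjoint from FOLLOW(S)
  S → ε: FIRST \ {ε} = { } — this is the only nullable alternative, skip

B has no nullable alternative, so no FIRST/FOLLOW check is needed there.

So the grammar has 3 FIRST/FOLLOW conflicts (marked CONFLICT above).

Answer: Yes. S → B S with FOLLOW(S) on { '(', '-' }; S → '-' with FOLLOW(S) on { '-' }; S → S '(' with FOLLOW(S) on { '(', '-' }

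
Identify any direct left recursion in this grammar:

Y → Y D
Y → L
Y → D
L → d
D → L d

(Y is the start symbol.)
Direct left recursion occurs when N → N α for some non-terminal N (the right-hand side begins with the left-hand side itself).

Y → Y D: LEFT RECURSIVE (starts with Y)
Y → L: starts with L
Y → D: starts with D
L → d: starts with d
D → L d: starts with L

The grammar has direct left recursion on: Y.

Answer: Yes, Y is left-recursive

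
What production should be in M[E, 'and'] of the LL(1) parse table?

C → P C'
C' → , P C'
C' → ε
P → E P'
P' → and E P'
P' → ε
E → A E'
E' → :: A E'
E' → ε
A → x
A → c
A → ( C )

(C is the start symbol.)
Empty (error entry)

To find M[E, 'and'], we find productions for E where 'and' is in the predict set (PREDICT(N → α) = (FIRST(α) \ {ε}) ∪ (FOLLOW(N) if α ⇒* ε)).

Relevant sets:
  FIRST(A) = { '(', 'c', 'x' }

E → A E': PREDICT = { '(', 'c', 'x' }

M[E, 'and'] is empty (no production applies)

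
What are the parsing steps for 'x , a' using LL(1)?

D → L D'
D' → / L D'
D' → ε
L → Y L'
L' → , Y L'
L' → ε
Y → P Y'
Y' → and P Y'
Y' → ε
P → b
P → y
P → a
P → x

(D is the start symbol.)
Stack is shown with the top on the left.

Stack         Input    Action
-----------------------------
D $           x , a $  output D → L D'
L D' $        x , a $  output L → Y L'
Y L' D' $     x , a $  output Y → P Y'
P Y' L' D' $  x , a $  output P → x
x Y' L' D' $  x , a $  match 'x'
Y' L' D' $    , a $    output Y' → ε
L' D' $       , a $    output L' → , Y L'
, Y L' D' $   , a $    match ','
Y L' D' $     a $      output Y → P Y'
P Y' L' D' $  a $      output P → a
a Y' L' D' $  a $      match 'a'
Y' L' D' $    $        output Y' → ε
L' D' $       $        output L' → ε
D' $          $        output D' → ε
$             $        accept

The string is accepted.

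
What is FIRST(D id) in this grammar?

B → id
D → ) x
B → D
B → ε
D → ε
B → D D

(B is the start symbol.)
FIRST sets of the non-terminals involved (from the grammar, by fixed-point iteration):
  FIRST(D) = { ')', ε }

To compute FIRST(D id), process the symbols left to right:
Symbol D is a non-terminal. Add FIRST(D) \ {ε} = { ')' }
D is nullable (ε ∈ FIRST(D)), continue to the next symbol.
Symbol id is a terminal. Add 'id' and stop.
FIRST(D id) = { ')', 'id' }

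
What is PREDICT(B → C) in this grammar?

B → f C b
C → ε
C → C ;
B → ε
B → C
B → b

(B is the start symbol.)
PREDICT(B → C) = (FIRST(RHS) \ {ε}) ∪ (FOLLOW(B) if ε ∈ FIRST(RHS), i.e. RHS ⇒* ε)
FIRST(C) = { ';', ε }
FIRST(C) = { ';', ε }
ε ∈ FIRST(C) (the right-hand side is nullable), so add FOLLOW(B) = { $ }
PREDICT(B → C) = { $, ';' }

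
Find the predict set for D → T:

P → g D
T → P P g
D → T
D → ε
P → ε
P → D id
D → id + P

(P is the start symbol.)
PREDICT(D → T) = (FIRST(RHS) \ {ε}) ∪ (FOLLOW(D) if ε ∈ FIRST(RHS), i.e. RHS ⇒* ε)
FIRST(T) = { 'g', 'id' }
FIRST(T) = { 'g', 'id' }
ε ∉ FIRST(T), so FOLLOW(D) is not added.
PREDICT(D → T) = { 'g', 'id' }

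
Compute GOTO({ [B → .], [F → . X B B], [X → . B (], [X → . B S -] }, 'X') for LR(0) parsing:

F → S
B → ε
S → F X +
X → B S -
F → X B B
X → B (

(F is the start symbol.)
{ [B → .], [F → X . B B] }

GOTO(I, 'X') = CLOSURE({ [A → αX.β] : [A → α.Xβ] ∈ I, X = 'X' })

Items with dot before 'X', with the dot advanced:
  [F → . X B B] → [F → X . B B]
Closure of the advanced items:
  [F → X . B B] has the dot before B: add [B → .]

GOTO = { [B → .], [F → X . B B] }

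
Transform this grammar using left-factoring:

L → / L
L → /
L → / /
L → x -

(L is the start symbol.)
L → / L'
L' → L
L' → ε
L' → /
L → x -

Left-factoring transforms A → αβ₁ | αβ₂ into A → αA' and A' → β₁ | β₂
(α is the longest common prefix among the alternatives). Repeat until
no nonterminal has two alternatives with a common prefix.

Round 1: L has alternatives sharing prefix '/'. Introduce L': L → / L'
  Add: L' → L
  Add: L' → ε
  Add: L' → /

No remaining common prefixes — done.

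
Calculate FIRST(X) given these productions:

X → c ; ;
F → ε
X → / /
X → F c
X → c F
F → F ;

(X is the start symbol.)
{ '/', ';', 'c' }

To compute FIRST(X), examine every production with X on the left-hand side, reading each right-hand side left to right until a non-nullable symbol is reached.

FIRST sets of the other non-terminals involved (by the same procedure, iterated to a fixed point):
  FIRST(F) = { ';', ε }

From X → c ; ;:
  - c is a terminal: add 'c' and stop
From X → / /:
  - '/' is a terminal: add '/' and stop
From X → F c:
  - F is a non-terminal: add FIRST(F) \ {ε} = { ';' }
    F is nullable, so continue to the next symbol
  - c is a terminal: add 'c' and stop
From X → c F:
  - c is a terminal: add 'c' and stop

Collecting: FIRST(X) = { '/', ';', 'c' }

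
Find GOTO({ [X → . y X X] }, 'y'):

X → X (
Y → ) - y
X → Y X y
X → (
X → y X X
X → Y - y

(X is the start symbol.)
GOTO(I, 'y') = CLOSURE({ [A → αX.β] : [A → α.Xβ] ∈ I, X = 'y' })

Items with dot before 'y', with the dot advanced:
  [X → . y X X] → [X → y . X X]
Closure of the advanced items:
  [X → y . X X] has the dot before X: add [X → . X (], [X → . Y X y], [X → . (], [X → . y X X], [X → . Y - y]
  [X → . Y X y] has the dot before Y: add [Y → . ) - y]

GOTO = { [X → . (], [X → . X (], [X → . Y - y], [X → . Y X y], [X → . y X X], [X → y . X X], [Y → . ) - y] }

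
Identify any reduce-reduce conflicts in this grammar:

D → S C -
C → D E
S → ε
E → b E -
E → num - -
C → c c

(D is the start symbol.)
Augment with D' → D and build the canonical LR(0) collection (I0 = CLOSURE({[D' → . D]}), then GOTO on every symbol after a dot until no new states appear). It has 15 states:
  I0: { [D → . S C -], [D' → . D], [S → .] }  — reduce
  I1: { [D' → D .] }  — accept
  I2: { [C → . D E], [C → . c c], [D → . S C -], [D → S . C -], [S → .] }  — shift, reduce
  I3: { [D → S C . -] }  — shift
  I4: { [C → D . E], [E → . b E -], [E → . num - -] }  — shift
  I5: { [C → c . c] }  — shift
  I6: { [C → c c .] }  — reduce
  I7: { [C → D E .] }  — reduce
  I8: { [E → . b E -], [E → . num - -], [E → b . E -] }  — shift
  I9: { [E → num . - -] }  — shift
  I10: { [E → num - . -] }  — shift
  I11: { [E → num - - .] }  — reduce
  I12: { [E → b E . -] }  — shift
  I13: { [E → b E - .] }  — reduce
  I14: { [D → S C - .] }  — reduce

No state contains more than one complete item.

Answer: No reduce-reduce conflicts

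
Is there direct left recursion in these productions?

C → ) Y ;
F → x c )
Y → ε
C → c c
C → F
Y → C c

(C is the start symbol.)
No direct left recursion

Direct left recursion occurs when N → N α for some non-terminal N (the right-hand side begins with the left-hand side itself).

C → ) Y ;: starts with ')'
F → x c ): starts with x
Y → ε: starts with ε
C → c c: starts with c
C → F: starts with F
Y → C c: starts with C

No direct left recursion found.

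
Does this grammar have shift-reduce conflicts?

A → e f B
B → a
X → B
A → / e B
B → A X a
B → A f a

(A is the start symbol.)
No shift-reduce conflicts

A shift-reduce conflict occurs when an LR(0) state has both:
  - a complete (reduce) item [A → α .] (dot at the end), and
  - a shift item [B → β . c γ] (dot before a terminal).

Augment with A' → A and build the canonical LR(0) collection (I0 = CLOSURE({[A' → . A]}), then GOTO on every symbol after a dot until no new states appear). It has 15 states:
  I0: { [A → . / e B], [A → . e f B], [A' → . A] }  — shift
  I1: { [A → / . e B] }  — shift
  I2: { [A' → A .] }  — accept
  I3: { [A → e . f B] }  — shift
  I4: { [A → . / e B], [A → . e f B], [A → e f . B], [B → . A X a], [B → . A f a], [B → . a] }  — shift
  I5: { [A → . / e B], [A → . e f B], [B → . A X a], [B → . A f a], [B → . a], [B → A . X a], [B → A . f a], [X → . B] }  — shift
  I6: { [A → e f B .] }  — reduce
  I7: { [B → a .] }  — reduce
  I8: { [X → B .] }  — reduce
  I9: { [B → A X . a] }  — shift
  I10: { [B → A f . a] }  — shift
  I11: { [B → A f a .] }  — reduce
  I12: { [B → A X a .] }  — reduce
  I13: { [A → . / e B], [A → . e f B], [A → / e . B], [B → . A X a], [B → . A f a], [B → . a] }  — shift
  I14: { [A → / e B .] }  — reduce

No state contains both a complete item and a shift item.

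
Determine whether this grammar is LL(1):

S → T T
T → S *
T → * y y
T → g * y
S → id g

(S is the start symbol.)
A grammar is LL(1) if for each non-terminal N with multiple productions, the predict sets of those productions are pairwise disjoint, where PREDICT(N → α) = (FIRST(α) \ {ε}) ∪ (FOLLOW(N) if α ⇒* ε).

Relevant sets:
  FIRST(T) = { '*', 'g', 'id' }
  FIRST(S) = { '*', 'g', 'id' }

For S:
  PREDICT(S → T T) = { '*', 'g', 'id' }
  PREDICT(S → id g) = { 'id' }
For T:
  PREDICT(T → S '*') = { '*', 'g', 'id' }
  PREDICT(T → '*' y y) = { '*' }
  PREDICT(T → g '*' y) = { 'g' }

Conflict found: Predict set conflict for S: { 'id' }
The grammar is NOT LL(1).

Answer: No. Predict set conflict for S: { 'id' }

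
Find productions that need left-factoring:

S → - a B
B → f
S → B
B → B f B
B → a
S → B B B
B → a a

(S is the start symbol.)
Yes, S has productions with common prefix 'B'; B has productions with common prefix 'a'

Left-factoring is needed when two productions for the same non-terminal
share a common prefix on the right-hand side.

Productions for S:
  S → - a B
  S → B
  S → B B B
Productions for B:
  B → f
  B → B f B
  B → a
  B → a a

Found common prefix 'B' in productions for S
Found common prefix 'a' in productions for B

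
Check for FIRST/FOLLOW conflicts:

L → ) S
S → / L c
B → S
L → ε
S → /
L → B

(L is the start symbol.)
No FIRST/FOLLOW conflicts.

A FIRST/FOLLOW conflict occurs when a non-terminal N has a nullable alternative N → β (β ⇒* ε) and another alternative N → α with FIRST(α) ∩ FOLLOW(N) ≠ ∅: on such a lookahead the parser cannot decide between expanding α and letting N vanish via β.

Nullable non-terminals: L.
FIRST sets used below: FIRST(B) = { '/' }

L: nullable alternative(s) L → ε; FOLLOW(L) = { $, 'c' }
  L → ) S: FIRST \ {ε} = { ')' } — disjoint from FOLLOW(L)
  L → ε: FIRST \ {ε} = { } — this is the only nullable alternative, skip
  L → B: FIRST \ {ε} = { '/' } — disjoint from FOLLOW(L)

B, S have no nullable alternative, so no FIRST/FOLLOW check is needed there.

No FIRST/FOLLOW conflicts found.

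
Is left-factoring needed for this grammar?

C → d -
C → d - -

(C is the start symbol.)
Yes, C has productions with common prefix 'd -'

Left-factoring is needed when two productions for the same non-terminal
share a common prefix on the right-hand side.

Productions for C:
  C → d -
  C → d - -

Found common prefix 'd -' in productions for C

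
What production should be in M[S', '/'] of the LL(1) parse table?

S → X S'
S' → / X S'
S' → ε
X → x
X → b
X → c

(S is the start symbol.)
To find M[S', '/'], we find productions for S' where '/' is in the predict set (PREDICT(N → α) = (FIRST(α) \ {ε}) ∪ (FOLLOW(N) if α ⇒* ε)).

Relevant sets:
  FOLLOW(S') = { $ }

S' → / X S': PREDICT = { '/' }
  '/' is in predict set, so this production goes in M[S', '/']
S' → ε: PREDICT = { $ }

M[S', '/'] = S' → / X S'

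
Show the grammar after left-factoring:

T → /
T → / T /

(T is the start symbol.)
Left-factoring transforms A → αβ₁ | αβ₂ into A → αA' and A' → β₁ | β₂
(α is the longest common prefix among the alternatives). Repeat until
no nonterminal has two alternatives with a common prefix.

Round 1: T has alternatives sharing prefix '/'. Introduce T': T → / T'
  Add: T' → ε
  Add: T' → T /

No remaining common prefixes — done.

Resulting grammar:
T → / T'
T' → ε
T' → T /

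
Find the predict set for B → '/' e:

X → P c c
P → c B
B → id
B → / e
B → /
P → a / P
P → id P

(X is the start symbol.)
PREDICT(B → '/' e) = (FIRST(RHS) \ {ε}) ∪ (FOLLOW(B) if ε ∈ FIRST(RHS), i.e. RHS ⇒* ε)
FIRST('/' e) = { '/' }
ε ∉ FIRST('/' e), so FOLLOW(B) is not added.
PREDICT(B → '/' e) = { '/' }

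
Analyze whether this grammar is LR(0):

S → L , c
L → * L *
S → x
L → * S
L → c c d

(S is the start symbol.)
Yes, the grammar is LR(0)

A grammar is LR(0) if no state in the canonical LR(0) collection has:
  - both a shift item (dot before a terminal) and a complete item (shift-reduce conflict), or
  - two or more complete items (reduce-reduce conflict; the accept item [S' → S .] counts as a complete item here).

Augment with S' → S and build the canonical LR(0) collection (I0 = CLOSURE({[S' → . S]}), then GOTO on every symbol after a dot until no new states appear). It has 13 states:
  I0: { [L → . * L *], [L → . * S], [L → . c c d], [S → . L , c], [S → . x], [S' → . S] }  — shift
  I1: { [L → * . L *], [L → * . S], [L → . * L *], [L → . * S], [L → . c c d], [S → . L , c], [S → . x] }  — shift
  I2: { [S → L . , c] }  — shift
  I3: { [S' → S .] }  — accept
  I4: { [L → c . c d] }  — shift
  I5: { [S → x .] }  — reduce
  I6: { [L → c c . d] }  — shift
  I7: { [L → c c d .] }  — reduce
  I8: { [S → L , . c] }  — shift
  I9: { [S → L , c .] }  — reduce
  I10: { [L → * L . *], [S → L . , c] }  — shift
  I11: { [L → * S .] }  — reduce
  I12: { [L → * L * .] }  — reduce

Every state is either a pure shift/goto state or contains exactly one complete item and nothing to shift — no conflicts. The grammar is LR(0).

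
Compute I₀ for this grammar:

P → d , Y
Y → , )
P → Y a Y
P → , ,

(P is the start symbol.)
{ [P → . , ,], [P → . Y a Y], [P → . d , Y], [P' → . P], [Y → . , )] }

First, augment the grammar with P' → P
I₀ = CLOSURE({ [P' → . P] }):
  [P' → . P] has the dot before P: add [P → . d , Y], [P → . Y a Y], [P → . , ,]
  [P → . Y a Y] has the dot before Y: add [Y → . , )]
No further items can be added.

I₀ = { [P → . , ,], [P → . Y a Y], [P → . d , Y], [P' → . P], [Y → . , )] }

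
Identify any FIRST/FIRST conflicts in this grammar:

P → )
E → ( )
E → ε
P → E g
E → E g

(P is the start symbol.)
FIRST sets of the non-terminals at (or reachable through a nullable prefix from) the front of some alternative:
  FIRST(E) = { '(', 'g', ε }

Productions for P:
  P → ): FIRST = { ')' }
  P → E g: FIRST = { '(', 'g' }
Productions for E:
  E → ( ): FIRST = { '(' }
  E → ε: FIRST = { ε }
  E → E g: FIRST = { '(', 'g' }

Conflict for E: E → ( ) and E → E g
  Overlap: { '(' }

Answer: Yes. E → '(' ')' / E → E g on { '(' }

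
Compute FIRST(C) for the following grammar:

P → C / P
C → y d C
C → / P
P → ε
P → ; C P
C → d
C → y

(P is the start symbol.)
{ '/', 'd', 'y' }

From C → y d C:
  - y is a terminal: add 'y' and stop
From C → / P:
  - '/' is a terminal: add '/' and stop
From C → d:
  - d is a terminal: add 'd' and stop
From C → y:
  - y is a terminal: add 'y' and stop

Collecting: FIRST(C) = { '/', 'd', 'y' }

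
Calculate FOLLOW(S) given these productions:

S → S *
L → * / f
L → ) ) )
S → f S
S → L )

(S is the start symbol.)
{ $, '*' }

S is the start symbol, so $ ∈ FOLLOW(S).
In S → S *: S is followed by '*', add FIRST('*') \ {ε} = { '*' }
In S → f S: S is at the end; this adds FOLLOW(S) to itself — nothing new

Taking the union: FOLLOW(S) = { $, '*' }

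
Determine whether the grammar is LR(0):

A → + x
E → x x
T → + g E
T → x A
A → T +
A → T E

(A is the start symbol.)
A grammar is LR(0) if no state in the canonical LR(0) collection has:
  - both a shift item (dot before a terminal) and a complete item (shift-reduce conflict), or
  - two or more complete items (reduce-reduce conflict; the accept item [A' → A .] counts as a complete item here).

Augment with A' → A and build the canonical LR(0) collection (I0 = CLOSURE({[A' → . A]}), then GOTO on every symbol after a dot until no new states appear). It has 13 states:
  I0: { [A → . + x], [A → . T +], [A → . T E], [A' → . A], [T → . + g E], [T → . x A] }  — shift
  I1: { [A → + . x], [T → + . g E] }  — shift
  I2: { [A' → A .] }  — accept
  I3: { [A → T . +], [A → T . E], [E → . x x] }  — shift
  I4: { [A → . + x], [A → . T +], [A → . T E], [T → . + g E], [T → . x A], [T → x . A] }  — shift
  I5: { [T → x A .] }  — reduce
  I6: { [A → T + .] }  — reduce
  I7: { [A → T E .] }  — reduce
  I8: { [E → x . x] }  — shift
  I9: { [E → x x .] }  — reduce
  I10: { [E → . x x], [T → + g . E] }  — shift
  I11: { [A → + x .] }  — reduce
  I12: { [T → + g E .] }  — reduce

Every state is either a pure shift/goto state or contains exactly one complete item and nothing to shift — no conflicts. The grammar is LR(0).

Answer: Yes, the grammar is LR(0)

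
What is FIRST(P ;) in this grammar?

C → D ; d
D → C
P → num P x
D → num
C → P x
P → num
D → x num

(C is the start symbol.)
{ 'num' }

FIRST sets of the non-terminals involved (from the grammar, by fixed-point iteration):
  FIRST(P) = { 'num' }

To compute FIRST(P ;), process the symbols left to right:
Symbol P is a non-terminal. Add FIRST(P) \ {ε} = { 'num' }
P is not nullable (ε ∉ FIRST(P)), so stop here.
FIRST(P ;) = { 'num' }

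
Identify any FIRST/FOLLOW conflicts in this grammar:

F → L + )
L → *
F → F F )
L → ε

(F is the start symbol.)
A FIRST/FOLLOW conflict occurs when a non-terminal N has a nullable alternative N → β (β ⇒* ε) and another alternative N → α with FIRST(α) ∩ FOLLOW(N) ≠ ∅: on such a lookahead the parser cannot decide between expanding α and letting N vanish via β.

Nullable non-terminals: L.

L: nullable alternative(s) L → ε; FOLLOW(L) = { '+' }
  L → *: FIRST \ {ε} = { '*' } — disjoint from FOLLOW(L)
  L → ε: FIRST \ {ε} = { } — this is the only nullable alternative, skip

F has no nullable alternative, so no FIRST/FOLLOW check is needed there.

No FIRST/FOLLOW conflicts found.

Answer: No FIRST/FOLLOW conflicts.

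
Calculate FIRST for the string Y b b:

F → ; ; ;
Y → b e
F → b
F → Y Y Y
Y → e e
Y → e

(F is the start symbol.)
FIRST sets of the non-terminals involved (from the grammar, by fixed-point iteration):
  FIRST(Y) = { 'b', 'e' }

To compute FIRST(Y b b), process the symbols left to right:
Symbol Y is a non-terminal. Add FIRST(Y) \ {ε} = { 'b', 'e' }
Y is not nullable (ε ∉ FIRST(Y)), so stop here.
FIRST(Y b b) = { 'b', 'e' }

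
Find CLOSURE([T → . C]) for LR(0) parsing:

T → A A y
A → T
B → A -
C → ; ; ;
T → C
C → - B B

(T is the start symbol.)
To compute CLOSURE, for each item [A → α.Bβ] where B is a non-terminal, add [B → .γ] for all productions B → γ; repeat for the newly added items until nothing changes.

Start with: [T → . C]
  [T → . C] has the dot before C: add [C → . ; ; ;], [C → . - B B]
No further items can be added.

CLOSURE = { [C → . - B B], [C → . ; ; ;], [T → . C] }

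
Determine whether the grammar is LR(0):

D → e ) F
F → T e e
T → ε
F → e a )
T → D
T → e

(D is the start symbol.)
No. Shift-reduce conflict between [T → .] and [D → . e ) F]

A grammar is LR(0) if no state in the canonical LR(0) collection has:
  - both a shift item (dot before a terminal) and a complete item (shift-reduce conflict), or
  - two or more complete items (reduce-reduce conflict; the accept item [D' → D .] counts as a complete item here).

Augment with D' → D and build the canonical LR(0) collection (I0 = CLOSURE({[D' → . D]}), then GOTO on every symbol after a dot until no new states appear). It has 12 states:
  I0: { [D → . e ) F], [D' → . D] }  — shift
  I1: { [D' → D .] }  — accept
  I2: { [D → e . ) F] }  — shift
  I3: { [D → . e ) F], [D → e ) . F], [F → . T e e], [F → . e a )], [T → . D], [T → . e], [T → .] }  — shift, reduce
  I4: { [T → D .] }  — reduce
  I5: { [D → e ) F .] }  — reduce
  I6: { [F → T . e e] }  — shift
  I7: { [D → e . ) F], [F → e . a )], [T → e .] }  — shift, reduce
  I8: { [F → e a . )] }  — shift
  I9: { [F → e a ) .] }  — reduce
  I10: { [F → T e . e] }  — shift
  I11: { [F → T e e .] }  — reduce

Conflict in state I3:
  Shift-reduce conflict between [T → .] and [D → . e ) F]
So the grammar is NOT LR(0).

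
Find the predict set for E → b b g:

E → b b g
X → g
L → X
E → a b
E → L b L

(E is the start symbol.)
{ 'b' }

PREDICT(E → b b g) = (FIRST(RHS) \ {ε}) ∪ (FOLLOW(E) if ε ∈ FIRST(RHS), i.e. RHS ⇒* ε)
FIRST(b b g) = { 'b' }
ε ∉ FIRST(b b g), so FOLLOW(E) is not added.
PREDICT(E → b b g) = { 'b' }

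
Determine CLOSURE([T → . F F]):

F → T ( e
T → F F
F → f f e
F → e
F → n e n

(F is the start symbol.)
To compute CLOSURE, for each item [A → α.Bβ] where B is a non-terminal, add [B → .γ] for all productions B → γ; repeat for the newly added items until nothing changes.

Start with: [T → . F F]
  [T → . F F] has the dot before F: add [F → . T ( e], [F → . f f e], [F → . e], [F → . n e n]
  [F → . T ( e] has the dot before T: all T-items already present
No further items can be added.

CLOSURE = { [F → . T ( e], [F → . e], [F → . f f e], [F → . n e n], [T → . F F] }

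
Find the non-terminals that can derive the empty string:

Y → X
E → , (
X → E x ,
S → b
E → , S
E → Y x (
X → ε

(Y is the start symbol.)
{ 'X', 'Y' }

A non-terminal is nullable if it can derive ε (the empty string): either it has an ε-production, or it has a production whose right-hand side consists entirely of nullable non-terminals.

ε-productions: X → ε
So X is immediately nullable.
Y → X: every symbol on the right is nullable, so Y is nullable too.
No further non-terminal can be added: every production for the remaining non-terminals contains a terminal or a non-nullable non-terminal.
Nullable = { 'X', 'Y' }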